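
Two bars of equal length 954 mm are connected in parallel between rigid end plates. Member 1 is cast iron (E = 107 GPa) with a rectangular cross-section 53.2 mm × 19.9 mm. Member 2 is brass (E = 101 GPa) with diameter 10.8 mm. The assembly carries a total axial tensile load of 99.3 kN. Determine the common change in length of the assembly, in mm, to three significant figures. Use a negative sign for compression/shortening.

A_1 = 1059 mm².
A_2 = 91.61 mm².
Equal strain + equilibrium ⇒ each member carries load in proportion to AE: A₁E₁ = 113300000 N, A₂E₂ = 9252000 N, ΣAE = 122500000 N.
δ = PL/ΣAE = 99300·954/122500000 = 0.7731 mm.

0.773 mm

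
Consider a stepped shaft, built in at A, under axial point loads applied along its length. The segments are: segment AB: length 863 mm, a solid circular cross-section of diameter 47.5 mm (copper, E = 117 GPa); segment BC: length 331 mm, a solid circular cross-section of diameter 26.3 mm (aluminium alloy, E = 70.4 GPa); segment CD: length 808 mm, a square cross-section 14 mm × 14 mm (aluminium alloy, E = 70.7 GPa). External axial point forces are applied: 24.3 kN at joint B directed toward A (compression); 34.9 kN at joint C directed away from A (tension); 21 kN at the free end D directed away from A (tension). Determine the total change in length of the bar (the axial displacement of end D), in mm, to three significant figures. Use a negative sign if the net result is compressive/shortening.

Internal axial forces (sectioning from the free end, tension +): N_CD = 21 kN, N_BC = 55.9 kN, N_AB = 31.6 kN.
A_AB = 1772 mm².
A_BC = 543.3 mm².
A_CD = 196 mm².
δ_AB = 31600·863/(1772·117000) = 0.1315 mm
δ_BC = 55900·331/(543.3·70400) = 0.4838 mm
δ_CD = 21000·808/(196·70700) = 1.224 mm
δ = Σδ_i = 1.84 mm.

1.84 mm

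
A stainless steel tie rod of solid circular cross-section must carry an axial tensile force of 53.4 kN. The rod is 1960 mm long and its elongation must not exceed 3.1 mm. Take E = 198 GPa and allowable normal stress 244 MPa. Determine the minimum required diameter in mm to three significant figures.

Required area A ≥ P/σ_allow = 53400/244 = 218.9 mm².
For a solid circular section, d ≥ √(4A/π) = 16.69 mm.
Elongation limit: A ≥ PL/(Eδ_allow) = 53400·1960/(198000·3.1) = 170.5 mm² ⇒ d ≥ 14.73 mm.
The stress limit governs.

16.7 mm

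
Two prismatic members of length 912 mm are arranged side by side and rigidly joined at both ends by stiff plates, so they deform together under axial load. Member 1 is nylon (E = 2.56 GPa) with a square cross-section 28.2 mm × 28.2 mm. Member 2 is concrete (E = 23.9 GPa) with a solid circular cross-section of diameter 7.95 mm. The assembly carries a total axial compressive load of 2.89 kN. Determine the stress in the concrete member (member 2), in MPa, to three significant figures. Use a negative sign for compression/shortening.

A_1 = 795.2 mm².
A_2 = 49.64 mm².
Equal strain + equilibrium ⇒ each member carries load in proportion to AE: A₁E₁ = 2036000 N, A₂E₂ = 1186000 N, ΣAE = 3222000 N.
σ₂ = P·E₂/ΣAE = -2890·23900/3222000 = -21.44 MPa.

-21.4 MPa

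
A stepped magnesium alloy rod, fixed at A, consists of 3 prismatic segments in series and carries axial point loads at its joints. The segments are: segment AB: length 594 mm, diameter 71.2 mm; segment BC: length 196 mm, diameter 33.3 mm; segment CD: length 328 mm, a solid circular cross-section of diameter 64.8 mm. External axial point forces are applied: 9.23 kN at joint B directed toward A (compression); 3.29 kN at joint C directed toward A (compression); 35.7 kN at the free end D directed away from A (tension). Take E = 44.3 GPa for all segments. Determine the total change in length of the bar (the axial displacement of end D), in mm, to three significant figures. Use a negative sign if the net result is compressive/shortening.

0.323 mm

Internal axial forces (sectioning from the free end, tension +): N_CD = 35.7 kN, N_BC = 32.41 kN, N_AB = 23.18 kN.
A_AB = 3982 mm².
A_BC = 870.9 mm².
A_CD = 3298 mm².
δ_AB = 23180·594/(3982·44300) = 0.07806 mm
δ_BC = 32410·196/(870.9·44300) = 0.1646 mm
δ_CD = 35700·328/(3298·44300) = 0.08015 mm
δ = Σδ_i = 0.3229 mm.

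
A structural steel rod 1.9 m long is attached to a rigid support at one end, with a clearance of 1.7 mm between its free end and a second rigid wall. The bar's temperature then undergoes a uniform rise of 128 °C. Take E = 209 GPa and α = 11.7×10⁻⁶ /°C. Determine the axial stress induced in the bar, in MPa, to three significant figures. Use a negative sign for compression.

-126 MPa

Free thermal expansion αLΔT = 11.7e-6 · 1900 · 128 = 2.845 mm.
The walls engage after the gap closes; constrained expansion = 2.845 − 1.7 = 1.145 mm.
The walls impose strain ε = −(1.145)/1900 = -6.0286e-04; σ = Eε = 209000 · -6.0286e-04 = -126 MPa.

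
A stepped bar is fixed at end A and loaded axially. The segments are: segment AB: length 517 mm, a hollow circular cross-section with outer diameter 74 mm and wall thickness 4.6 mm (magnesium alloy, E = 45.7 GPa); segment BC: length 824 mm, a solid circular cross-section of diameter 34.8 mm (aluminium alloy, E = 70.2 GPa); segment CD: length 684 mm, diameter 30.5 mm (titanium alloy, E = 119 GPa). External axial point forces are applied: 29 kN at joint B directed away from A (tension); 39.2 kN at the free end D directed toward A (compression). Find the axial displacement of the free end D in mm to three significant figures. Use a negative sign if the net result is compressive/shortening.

-0.907 mm

Internal axial forces (sectioning from the free end, tension +): N_CD = -39.2 kN, N_BC = -39.2 kN, N_AB = -10.2 kN.
A_AB = 1003 mm².
A_BC = 951.1 mm².
A_CD = 730.6 mm².
δ_AB = -10200·517/(1003·45700) = -0.1151 mm
δ_BC = -39200·824/(951.1·70200) = -0.4838 mm
δ_CD = -39200·684/(730.6·119000) = -0.3084 mm
δ = Σδ_i = -0.9072 mm.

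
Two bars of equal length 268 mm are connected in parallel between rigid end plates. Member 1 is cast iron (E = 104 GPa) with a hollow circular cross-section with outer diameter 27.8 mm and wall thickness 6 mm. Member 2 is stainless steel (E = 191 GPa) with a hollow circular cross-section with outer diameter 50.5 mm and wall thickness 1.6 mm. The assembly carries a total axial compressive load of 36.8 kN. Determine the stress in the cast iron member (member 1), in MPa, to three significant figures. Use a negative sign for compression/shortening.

-42.7 MPa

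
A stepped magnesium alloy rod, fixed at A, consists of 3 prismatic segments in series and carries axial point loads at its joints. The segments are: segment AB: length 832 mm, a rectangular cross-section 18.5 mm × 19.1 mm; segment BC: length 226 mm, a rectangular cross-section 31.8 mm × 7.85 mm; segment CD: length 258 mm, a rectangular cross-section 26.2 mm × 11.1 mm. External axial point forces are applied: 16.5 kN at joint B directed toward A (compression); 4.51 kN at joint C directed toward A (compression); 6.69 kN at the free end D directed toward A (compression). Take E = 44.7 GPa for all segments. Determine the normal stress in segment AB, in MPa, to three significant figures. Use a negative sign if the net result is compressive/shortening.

Internal axial forces (sectioning from the free end, tension +): N_CD = -6.69 kN, N_BC = -11.2 kN, N_AB = -27.7 kN.
A_AB = 353.4 mm².
σ_AB = N_AB/A_AB = -27700/353.4 = -78.39 MPa.

-78.4 MPa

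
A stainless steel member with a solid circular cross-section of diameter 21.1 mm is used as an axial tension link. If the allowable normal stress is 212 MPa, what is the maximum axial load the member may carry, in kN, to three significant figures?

74.1 kN

A = 349.7 mm².
P_max = σ_allow · A = 212 · 349.7 = 74130 N = 74.13 kN.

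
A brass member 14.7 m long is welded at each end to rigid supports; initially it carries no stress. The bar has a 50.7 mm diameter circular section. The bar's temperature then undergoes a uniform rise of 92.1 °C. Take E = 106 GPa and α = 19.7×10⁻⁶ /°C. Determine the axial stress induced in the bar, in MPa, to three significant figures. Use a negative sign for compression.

-192 MPa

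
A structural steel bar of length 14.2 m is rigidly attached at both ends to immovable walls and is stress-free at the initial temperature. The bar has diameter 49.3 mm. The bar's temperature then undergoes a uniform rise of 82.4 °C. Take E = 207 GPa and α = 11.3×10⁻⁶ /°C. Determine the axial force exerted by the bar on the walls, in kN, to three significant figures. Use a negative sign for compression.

Free thermal expansion αLΔT = 11.3e-6 · 14200 · 82.4 = 13.22 mm.
The walls impose strain ε = −(13.22)/14200 = -9.3112e-04; σ = Eε = 207000 · -9.3112e-04 = -192.7 MPa.
Wall reaction R = σ·A = -192.7·1909 = -367900 N = -367.9 kN.

-368 kN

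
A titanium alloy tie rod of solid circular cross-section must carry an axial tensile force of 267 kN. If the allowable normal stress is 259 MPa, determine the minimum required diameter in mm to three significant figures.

Required area A ≥ P/σ_allow = 267000/259 = 1031 mm².
For a solid circular section, d ≥ √(4A/π) = 36.23 mm.

36.2 mm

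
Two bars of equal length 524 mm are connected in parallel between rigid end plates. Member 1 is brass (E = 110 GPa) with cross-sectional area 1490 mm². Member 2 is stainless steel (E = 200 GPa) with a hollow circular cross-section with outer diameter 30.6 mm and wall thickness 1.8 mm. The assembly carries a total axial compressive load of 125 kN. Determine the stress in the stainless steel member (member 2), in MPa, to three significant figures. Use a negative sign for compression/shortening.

-127 MPa

A_2 = 162.9 mm².
Equal strain + equilibrium ⇒ each member carries load in proportion to AE: A₁E₁ = 163900000 N, A₂E₂ = 32570000 N, ΣAE = 196500000 N.
σ₂ = P·E₂/ΣAE = -125000·200000/196500000 = -127.2 MPa.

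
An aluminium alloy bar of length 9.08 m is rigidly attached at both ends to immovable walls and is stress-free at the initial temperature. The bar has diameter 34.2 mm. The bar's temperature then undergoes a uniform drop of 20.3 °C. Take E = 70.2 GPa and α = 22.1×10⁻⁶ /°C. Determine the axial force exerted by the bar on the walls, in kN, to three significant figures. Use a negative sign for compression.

28.9 kN

Free thermal expansion αLΔT = 22.1e-6 · 9080 · -20.3 = -4.074 mm.
The walls impose strain ε = −(-4.074)/9080 = 4.4863e-04; σ = Eε = 70200 · 4.4863e-04 = 31.49 MPa.
Wall reaction R = σ·A = 31.49·918.6 = 28930 N = 28.93 kN.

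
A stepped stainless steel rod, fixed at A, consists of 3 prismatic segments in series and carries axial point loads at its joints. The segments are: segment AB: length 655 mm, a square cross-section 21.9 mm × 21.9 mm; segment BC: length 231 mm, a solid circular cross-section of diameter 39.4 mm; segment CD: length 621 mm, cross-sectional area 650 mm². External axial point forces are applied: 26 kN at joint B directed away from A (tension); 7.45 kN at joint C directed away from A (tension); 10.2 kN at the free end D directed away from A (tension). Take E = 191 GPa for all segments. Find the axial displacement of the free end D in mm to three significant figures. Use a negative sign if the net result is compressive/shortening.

0.381 mm

Internal axial forces (sectioning from the free end, tension +): N_CD = 10.2 kN, N_BC = 17.65 kN, N_AB = 43.65 kN.
A_AB = 479.6 mm².
A_BC = 1219 mm².
δ_AB = 43650·655/(479.6·191000) = 0.3121 mm
δ_BC = 17650·231/(1219·191000) = 0.01751 mm
δ_CD = 10200·621/(650·191000) = 0.05102 mm
δ = Σδ_i = 0.3806 mm.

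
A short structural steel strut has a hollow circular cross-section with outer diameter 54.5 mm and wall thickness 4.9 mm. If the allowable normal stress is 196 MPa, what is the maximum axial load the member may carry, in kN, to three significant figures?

150 kN

A = 763.5 mm².
P_max = σ_allow · A = 196 · 763.5 = 149700 N = 149.7 kN.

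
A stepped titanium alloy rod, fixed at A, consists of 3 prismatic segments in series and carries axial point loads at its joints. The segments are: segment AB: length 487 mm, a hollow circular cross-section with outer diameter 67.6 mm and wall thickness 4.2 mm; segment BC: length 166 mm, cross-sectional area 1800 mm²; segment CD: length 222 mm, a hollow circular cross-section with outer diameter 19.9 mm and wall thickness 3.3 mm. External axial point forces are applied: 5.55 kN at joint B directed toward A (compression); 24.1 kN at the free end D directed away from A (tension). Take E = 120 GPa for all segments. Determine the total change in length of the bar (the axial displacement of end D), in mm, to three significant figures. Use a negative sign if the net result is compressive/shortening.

0.368 mm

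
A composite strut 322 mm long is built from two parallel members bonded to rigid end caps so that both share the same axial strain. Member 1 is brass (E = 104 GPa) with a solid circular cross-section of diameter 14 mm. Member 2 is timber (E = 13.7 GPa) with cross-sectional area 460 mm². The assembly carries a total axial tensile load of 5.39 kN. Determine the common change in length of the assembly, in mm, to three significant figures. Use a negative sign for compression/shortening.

0.0778 mm

A_1 = 153.9 mm².
Equal strain + equilibrium ⇒ each member carries load in proportion to AE: A₁E₁ = 16010000 N, A₂E₂ = 6302000 N, ΣAE = 22310000 N.
δ = PL/ΣAE = 5390·322/22310000 = 0.07779 mm.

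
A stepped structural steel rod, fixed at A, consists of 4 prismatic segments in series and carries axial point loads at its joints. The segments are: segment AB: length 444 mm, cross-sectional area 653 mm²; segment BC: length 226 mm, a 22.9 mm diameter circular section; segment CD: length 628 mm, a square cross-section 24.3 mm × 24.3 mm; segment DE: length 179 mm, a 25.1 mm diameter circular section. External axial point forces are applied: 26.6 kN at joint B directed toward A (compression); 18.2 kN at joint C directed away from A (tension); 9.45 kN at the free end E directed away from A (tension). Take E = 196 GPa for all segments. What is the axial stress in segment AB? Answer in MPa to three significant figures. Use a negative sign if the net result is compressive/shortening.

1.61 MPa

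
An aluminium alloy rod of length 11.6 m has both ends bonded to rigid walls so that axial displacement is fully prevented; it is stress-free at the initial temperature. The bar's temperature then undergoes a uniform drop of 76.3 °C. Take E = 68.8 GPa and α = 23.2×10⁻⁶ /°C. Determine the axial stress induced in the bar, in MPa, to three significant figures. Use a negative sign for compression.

Free thermal expansion αLΔT = 23.2e-6 · 11600 · -76.3 = -20.53 mm.
The walls impose strain ε = −(-20.53)/11600 = 1.7702e-03; σ = Eε = 68800 · 1.7702e-03 = 121.8 MPa.

122 MPa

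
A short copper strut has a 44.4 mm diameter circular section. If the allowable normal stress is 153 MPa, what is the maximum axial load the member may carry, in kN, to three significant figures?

A = 1548 mm².
P_max = σ_allow · A = 153 · 1548 = 236900 N = 236.9 kN.

237 kN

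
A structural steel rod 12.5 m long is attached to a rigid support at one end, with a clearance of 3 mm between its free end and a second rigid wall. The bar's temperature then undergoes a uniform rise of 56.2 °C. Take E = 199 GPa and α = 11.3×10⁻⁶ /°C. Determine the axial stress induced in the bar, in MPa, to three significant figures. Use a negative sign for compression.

-78.6 MPa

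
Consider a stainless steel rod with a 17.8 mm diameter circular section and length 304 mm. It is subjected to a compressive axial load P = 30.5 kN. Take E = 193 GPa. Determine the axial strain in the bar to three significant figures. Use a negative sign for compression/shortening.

A = 248.8 mm².
σ = N/A = -122.6 MPa; ε = σ/E = -122.6/193000 = -6.351e-04.

-6.35e-04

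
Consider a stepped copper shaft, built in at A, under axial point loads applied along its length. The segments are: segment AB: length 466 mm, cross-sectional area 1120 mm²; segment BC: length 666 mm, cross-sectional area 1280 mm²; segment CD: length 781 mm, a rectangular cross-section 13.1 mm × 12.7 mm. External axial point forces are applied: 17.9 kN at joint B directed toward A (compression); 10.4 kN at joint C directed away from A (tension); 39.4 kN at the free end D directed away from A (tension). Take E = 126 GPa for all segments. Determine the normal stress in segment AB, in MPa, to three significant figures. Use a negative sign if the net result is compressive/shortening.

28.5 MPa

Internal axial forces (sectioning from the free end, tension +): N_CD = 39.4 kN, N_BC = 49.8 kN, N_AB = 31.9 kN.
σ_AB = N_AB/A_AB = 31900/1120 = 28.48 MPa.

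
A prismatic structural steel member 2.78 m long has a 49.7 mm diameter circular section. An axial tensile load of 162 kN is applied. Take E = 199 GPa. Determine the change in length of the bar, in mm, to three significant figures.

A = 1940 mm².
δ_mech = NL/(AE) = 162000·2780/(1940·199000) = 1.167 mm.

1.17 mm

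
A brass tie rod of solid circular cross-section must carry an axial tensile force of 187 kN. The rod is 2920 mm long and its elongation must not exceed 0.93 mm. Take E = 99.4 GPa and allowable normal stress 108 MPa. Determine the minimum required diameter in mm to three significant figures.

86.7 mm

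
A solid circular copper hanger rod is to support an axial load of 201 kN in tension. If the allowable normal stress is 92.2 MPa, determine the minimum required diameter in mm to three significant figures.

52.7 mm

Required area A ≥ P/σ_allow = 201000/92.2 = 2180 mm².
For a solid circular section, d ≥ √(4A/π) = 52.69 mm.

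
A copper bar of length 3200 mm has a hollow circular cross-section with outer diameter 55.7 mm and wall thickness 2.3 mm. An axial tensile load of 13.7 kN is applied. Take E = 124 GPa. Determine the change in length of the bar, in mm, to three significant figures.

0.916 mm

A = 385.9 mm².
δ_mech = NL/(AE) = 13700·3200/(385.9·124000) = 0.9163 mm.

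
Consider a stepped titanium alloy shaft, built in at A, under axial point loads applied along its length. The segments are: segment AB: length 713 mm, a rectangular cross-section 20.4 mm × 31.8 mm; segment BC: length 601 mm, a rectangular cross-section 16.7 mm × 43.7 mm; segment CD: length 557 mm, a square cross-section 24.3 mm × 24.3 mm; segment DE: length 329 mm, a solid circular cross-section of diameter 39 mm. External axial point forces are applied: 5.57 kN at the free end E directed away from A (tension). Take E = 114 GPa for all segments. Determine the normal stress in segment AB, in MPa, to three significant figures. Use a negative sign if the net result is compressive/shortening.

Internal axial forces (sectioning from the free end, tension +): N_DE = 5.57 kN, N_CD = 5.57 kN, N_BC = 5.57 kN, N_AB = 5.57 kN.
A_AB = 648.7 mm².
σ_AB = N_AB/A_AB = 5570/648.7 = 8.586 MPa.

8.59 MPa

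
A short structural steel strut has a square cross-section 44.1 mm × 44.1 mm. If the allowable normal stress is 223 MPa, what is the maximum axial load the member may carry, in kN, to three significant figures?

434 kN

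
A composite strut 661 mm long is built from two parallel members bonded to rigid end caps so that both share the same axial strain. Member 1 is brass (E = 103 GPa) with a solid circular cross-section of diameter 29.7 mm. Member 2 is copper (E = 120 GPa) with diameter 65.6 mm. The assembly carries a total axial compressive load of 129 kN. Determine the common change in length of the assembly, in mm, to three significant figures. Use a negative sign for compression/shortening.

A_1 = 692.8 mm².
A_2 = 3380 mm².
Equal strain + equilibrium ⇒ each member carries load in proportion to AE: A₁E₁ = 71360000 N, A₂E₂ = 405600000 N, ΣAE = 476900000 N.
δ = PL/ΣAE = -129000·661/476900000 = -0.1788 mm.

-0.179 mm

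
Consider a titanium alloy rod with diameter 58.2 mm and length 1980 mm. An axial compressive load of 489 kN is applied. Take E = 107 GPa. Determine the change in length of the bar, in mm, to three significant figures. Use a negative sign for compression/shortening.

A = 2660 mm².
δ_mech = NL/(AE) = -489000·1980/(2660·107000) = -3.401 mm.

-3.40 mm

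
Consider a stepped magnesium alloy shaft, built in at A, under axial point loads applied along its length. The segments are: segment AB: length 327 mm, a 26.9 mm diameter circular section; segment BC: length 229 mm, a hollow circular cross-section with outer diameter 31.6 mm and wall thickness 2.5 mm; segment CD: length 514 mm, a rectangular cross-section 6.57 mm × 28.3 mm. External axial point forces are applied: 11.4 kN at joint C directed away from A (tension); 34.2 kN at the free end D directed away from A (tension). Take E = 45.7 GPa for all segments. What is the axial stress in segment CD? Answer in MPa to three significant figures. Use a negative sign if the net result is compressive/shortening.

184 MPa

Internal axial forces (sectioning from the free end, tension +): N_CD = 34.2 kN, N_BC = 45.6 kN, N_AB = 45.6 kN.
A_CD = 185.9 mm².
σ_CD = N_CD/A_CD = 34200/185.9 = 183.9 MPa.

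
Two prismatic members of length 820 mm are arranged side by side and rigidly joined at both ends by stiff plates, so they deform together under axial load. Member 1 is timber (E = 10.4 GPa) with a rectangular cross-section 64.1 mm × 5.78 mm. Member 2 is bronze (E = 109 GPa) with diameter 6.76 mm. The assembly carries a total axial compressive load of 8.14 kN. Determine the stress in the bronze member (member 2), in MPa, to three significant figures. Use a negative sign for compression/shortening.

-114 MPa

A_1 = 370.5 mm².
A_2 = 35.89 mm².
Equal strain + equilibrium ⇒ each member carries load in proportion to AE: A₁E₁ = 3853000 N, A₂E₂ = 3912000 N, ΣAE = 7765000 N.
σ₂ = P·E₂/ΣAE = -8140·109000/7765000 = -114.3 MPa.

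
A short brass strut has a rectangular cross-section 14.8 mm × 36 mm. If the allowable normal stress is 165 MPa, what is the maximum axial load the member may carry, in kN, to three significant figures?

87.9 kN

A = 532.8 mm².
P_max = σ_allow · A = 165 · 532.8 = 87910 N = 87.91 kN.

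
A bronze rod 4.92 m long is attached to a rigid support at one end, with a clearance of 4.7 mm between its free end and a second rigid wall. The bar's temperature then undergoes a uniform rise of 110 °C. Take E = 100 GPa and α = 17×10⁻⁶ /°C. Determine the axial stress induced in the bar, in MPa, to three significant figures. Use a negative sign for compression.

Free thermal expansion αLΔT = 17e-6 · 4920 · 110 = 9.2 mm.
The walls engage after the gap closes; constrained expansion = 9.2 − 4.7 = 4.5 mm.
The walls impose strain ε = −(4.5)/4920 = -9.1472e-04; σ = Eε = 100000 · -9.1472e-04 = -91.47 MPa.

-91.5 MPa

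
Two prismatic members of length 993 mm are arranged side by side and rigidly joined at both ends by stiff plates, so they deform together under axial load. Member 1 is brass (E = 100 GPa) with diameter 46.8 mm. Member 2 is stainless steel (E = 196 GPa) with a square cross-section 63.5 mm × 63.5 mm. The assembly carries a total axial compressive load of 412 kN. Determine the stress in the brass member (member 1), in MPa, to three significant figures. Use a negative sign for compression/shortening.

A_1 = 1720 mm².
A_2 = 4032 mm².
Equal strain + equilibrium ⇒ each member carries load in proportion to AE: A₁E₁ = 172000000 N, A₂E₂ = 790300000 N, ΣAE = 962300000 N.
σ₁ = P·E₁/ΣAE = -412000·100000/962300000 = -42.81 MPa.

-42.8 MPa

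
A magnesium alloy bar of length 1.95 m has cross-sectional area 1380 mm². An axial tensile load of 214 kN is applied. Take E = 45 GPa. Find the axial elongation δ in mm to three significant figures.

6.72 mm

δ_mech = NL/(AE) = 214000·1950/(1380·45000) = 6.72 mm.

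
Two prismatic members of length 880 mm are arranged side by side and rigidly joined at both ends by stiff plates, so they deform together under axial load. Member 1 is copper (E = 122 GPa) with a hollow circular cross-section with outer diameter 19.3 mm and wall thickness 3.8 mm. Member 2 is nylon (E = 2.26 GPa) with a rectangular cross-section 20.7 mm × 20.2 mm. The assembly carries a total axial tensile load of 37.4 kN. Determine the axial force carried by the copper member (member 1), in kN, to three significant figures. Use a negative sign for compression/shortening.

35.9 kN

A_1 = 185 mm².
A_2 = 418.1 mm².
Equal strain + equilibrium ⇒ each member carries load in proportion to AE: A₁E₁ = 22570000 N, A₂E₂ = 945000 N, ΣAE = 23520000 N.
F₁ = P·A₁E₁/ΣAE = 37400·22570000/23520000 = 35900 N.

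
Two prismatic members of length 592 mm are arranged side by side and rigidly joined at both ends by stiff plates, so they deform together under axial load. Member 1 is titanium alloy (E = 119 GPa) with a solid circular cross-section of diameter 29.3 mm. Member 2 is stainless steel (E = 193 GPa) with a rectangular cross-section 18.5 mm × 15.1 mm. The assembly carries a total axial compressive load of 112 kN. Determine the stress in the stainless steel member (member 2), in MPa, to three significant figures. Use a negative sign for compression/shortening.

-161 MPa

A_1 = 674.3 mm².
A_2 = 279.3 mm².
Equal strain + equilibrium ⇒ each member carries load in proportion to AE: A₁E₁ = 80240000 N, A₂E₂ = 53910000 N, ΣAE = 134200000 N.
σ₂ = P·E₂/ΣAE = -112000·193000/134200000 = -161.1 MPa.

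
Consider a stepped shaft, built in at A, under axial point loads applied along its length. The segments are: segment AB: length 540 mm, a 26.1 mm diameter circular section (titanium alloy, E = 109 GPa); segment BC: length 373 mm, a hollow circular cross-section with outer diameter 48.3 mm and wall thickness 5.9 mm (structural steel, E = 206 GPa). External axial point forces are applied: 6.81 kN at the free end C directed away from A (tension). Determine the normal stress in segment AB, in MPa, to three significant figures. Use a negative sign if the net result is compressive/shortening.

Internal axial forces (sectioning from the free end, tension +): N_BC = 6.81 kN, N_AB = 6.81 kN.
A_AB = 535 mm².
σ_AB = N_AB/A_AB = 6810/535 = 12.73 MPa.

12.7 MPa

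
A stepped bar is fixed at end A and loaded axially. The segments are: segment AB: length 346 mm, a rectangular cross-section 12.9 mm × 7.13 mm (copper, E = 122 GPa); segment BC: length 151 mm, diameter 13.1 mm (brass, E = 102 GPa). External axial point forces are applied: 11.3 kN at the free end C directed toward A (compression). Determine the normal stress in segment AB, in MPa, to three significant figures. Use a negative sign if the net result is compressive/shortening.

-123 MPa

Internal axial forces (sectioning from the free end, tension +): N_BC = -11.3 kN, N_AB = -11.3 kN.
A_AB = 91.98 mm².
σ_AB = N_AB/A_AB = -11300/91.98 = -122.9 MPa.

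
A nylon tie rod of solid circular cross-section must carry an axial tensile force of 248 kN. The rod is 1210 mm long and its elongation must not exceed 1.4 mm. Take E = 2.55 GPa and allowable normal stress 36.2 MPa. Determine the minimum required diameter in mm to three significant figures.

327 mm

Required area A ≥ P/σ_allow = 248000/36.2 = 6851 mm².
For a solid circular section, d ≥ √(4A/π) = 93.4 mm.
Elongation limit: A ≥ PL/(Eδ_allow) = 248000·1210/(2550·1.4) = 84060 mm² ⇒ d ≥ 327.1 mm.
The elongation limit governs.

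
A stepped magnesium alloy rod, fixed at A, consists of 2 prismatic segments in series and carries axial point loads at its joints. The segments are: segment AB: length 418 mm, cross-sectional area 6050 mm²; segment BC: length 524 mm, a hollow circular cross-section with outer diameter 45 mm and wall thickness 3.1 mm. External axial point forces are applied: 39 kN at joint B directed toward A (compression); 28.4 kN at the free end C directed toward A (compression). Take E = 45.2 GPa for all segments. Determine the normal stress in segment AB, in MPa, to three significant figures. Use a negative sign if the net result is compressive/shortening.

Internal axial forces (sectioning from the free end, tension +): N_BC = -28.4 kN, N_AB = -67.4 kN.
σ_AB = N_AB/A_AB = -67400/6050 = -11.14 MPa.

-11.1 MPa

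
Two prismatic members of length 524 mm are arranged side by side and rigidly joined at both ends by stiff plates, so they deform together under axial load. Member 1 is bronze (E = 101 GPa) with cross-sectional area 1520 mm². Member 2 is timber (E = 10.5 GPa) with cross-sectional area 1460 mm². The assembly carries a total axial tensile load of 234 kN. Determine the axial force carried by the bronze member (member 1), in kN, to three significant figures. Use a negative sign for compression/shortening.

213 kN

Equal strain + equilibrium ⇒ each member carries load in proportion to AE: A₁E₁ = 153500000 N, A₂E₂ = 15330000 N, ΣAE = 168800000 N.
F₁ = P·A₁E₁/ΣAE = 234000·153500000/168800000 = 212800 N.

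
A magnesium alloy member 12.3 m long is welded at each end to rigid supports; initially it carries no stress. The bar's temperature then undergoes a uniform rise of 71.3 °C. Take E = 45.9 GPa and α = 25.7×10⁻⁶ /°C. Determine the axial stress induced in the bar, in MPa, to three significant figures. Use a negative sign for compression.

-84.1 MPa

Free thermal expansion αLΔT = 25.7e-6 · 12300 · 71.3 = 22.54 mm.
The walls impose strain ε = −(22.54)/12300 = -1.8324e-03; σ = Eε = 45900 · -1.8324e-03 = -84.11 MPa.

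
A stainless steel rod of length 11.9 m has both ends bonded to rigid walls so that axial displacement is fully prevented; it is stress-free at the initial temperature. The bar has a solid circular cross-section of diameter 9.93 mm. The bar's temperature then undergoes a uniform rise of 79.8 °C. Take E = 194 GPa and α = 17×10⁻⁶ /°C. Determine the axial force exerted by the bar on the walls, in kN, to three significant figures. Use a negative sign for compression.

Free thermal expansion αLΔT = 17e-6 · 11900 · 79.8 = 16.14 mm.
The walls impose strain ε = −(16.14)/11900 = -1.3566e-03; σ = Eε = 194000 · -1.3566e-03 = -263.2 MPa.
Wall reaction R = σ·A = -263.2·77.44 = -20380 N = -20.38 kN.

-20.4 kN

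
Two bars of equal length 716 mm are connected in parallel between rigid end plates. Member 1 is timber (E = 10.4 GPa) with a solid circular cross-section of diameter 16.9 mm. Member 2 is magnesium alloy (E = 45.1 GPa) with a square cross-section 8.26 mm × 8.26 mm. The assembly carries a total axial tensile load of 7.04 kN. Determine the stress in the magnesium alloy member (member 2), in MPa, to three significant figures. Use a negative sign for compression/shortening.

A_1 = 224.3 mm².
A_2 = 68.23 mm².
Equal strain + equilibrium ⇒ each member carries load in proportion to AE: A₁E₁ = 2333000 N, A₂E₂ = 3077000 N, ΣAE = 5410000 N.
σ₂ = P·E₂/ΣAE = 7040·45100/5410000 = 58.69 MPa.

58.7 MPa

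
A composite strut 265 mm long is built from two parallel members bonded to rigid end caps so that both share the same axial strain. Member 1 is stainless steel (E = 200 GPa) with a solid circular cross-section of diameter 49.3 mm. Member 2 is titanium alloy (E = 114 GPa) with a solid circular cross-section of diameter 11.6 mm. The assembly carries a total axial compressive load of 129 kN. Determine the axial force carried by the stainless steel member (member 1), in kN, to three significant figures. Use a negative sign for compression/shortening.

A_1 = 1909 mm².
A_2 = 105.7 mm².
Equal strain + equilibrium ⇒ each member carries load in proportion to AE: A₁E₁ = 381800000 N, A₂E₂ = 12050000 N, ΣAE = 393800000 N.
F₁ = P·A₁E₁/ΣAE = -129000·381800000/393800000 = -125100 N.

-125 kN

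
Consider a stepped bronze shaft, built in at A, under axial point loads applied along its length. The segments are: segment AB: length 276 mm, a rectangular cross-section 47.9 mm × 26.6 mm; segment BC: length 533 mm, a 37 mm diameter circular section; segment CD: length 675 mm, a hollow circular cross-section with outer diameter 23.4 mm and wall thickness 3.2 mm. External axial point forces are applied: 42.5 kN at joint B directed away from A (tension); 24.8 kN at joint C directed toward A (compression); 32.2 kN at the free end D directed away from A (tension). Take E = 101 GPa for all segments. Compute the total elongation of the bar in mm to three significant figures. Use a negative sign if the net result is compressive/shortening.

1.20 mm

Internal axial forces (sectioning from the free end, tension +): N_CD = 32.2 kN, N_BC = 7.4 kN, N_AB = 49.9 kN.
A_AB = 1274 mm².
A_BC = 1075 mm².
A_CD = 203.1 mm².
δ_AB = 49900·276/(1274·101000) = 0.107 mm
δ_BC = 7400·533/(1075·101000) = 0.03632 mm
δ_CD = 32200·675/(203.1·101000) = 1.06 mm
δ = Σδ_i = 1.203 mm.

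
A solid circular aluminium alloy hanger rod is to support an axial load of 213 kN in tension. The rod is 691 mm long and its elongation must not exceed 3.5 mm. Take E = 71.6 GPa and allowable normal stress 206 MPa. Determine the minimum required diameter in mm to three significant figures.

Required area A ≥ P/σ_allow = 213000/206 = 1034 mm².
For a solid circular section, d ≥ √(4A/π) = 36.28 mm.
Elongation limit: A ≥ PL/(Eδ_allow) = 213000·691/(71600·3.5) = 587.3 mm² ⇒ d ≥ 27.35 mm.
The stress limit governs.

36.3 mm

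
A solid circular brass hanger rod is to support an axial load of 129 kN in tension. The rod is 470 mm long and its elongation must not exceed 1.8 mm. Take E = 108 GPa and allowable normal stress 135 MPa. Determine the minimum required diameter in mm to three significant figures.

34.9 mm

Required area A ≥ P/σ_allow = 129000/135 = 955.6 mm².
For a solid circular section, d ≥ √(4A/π) = 34.88 mm.
Elongation limit: A ≥ PL/(Eδ_allow) = 129000·470/(108000·1.8) = 311.9 mm² ⇒ d ≥ 19.93 mm.
The stress limit governs.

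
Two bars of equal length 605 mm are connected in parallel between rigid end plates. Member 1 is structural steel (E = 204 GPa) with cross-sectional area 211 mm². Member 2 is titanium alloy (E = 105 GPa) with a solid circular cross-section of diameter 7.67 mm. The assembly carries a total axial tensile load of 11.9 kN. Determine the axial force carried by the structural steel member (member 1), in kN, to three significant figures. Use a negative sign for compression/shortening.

10.7 kN

A_2 = 46.2 mm².
Equal strain + equilibrium ⇒ each member carries load in proportion to AE: A₁E₁ = 43040000 N, A₂E₂ = 4851000 N, ΣAE = 47900000 N.
F₁ = P·A₁E₁/ΣAE = 11900·43040000/47900000 = 10690 N.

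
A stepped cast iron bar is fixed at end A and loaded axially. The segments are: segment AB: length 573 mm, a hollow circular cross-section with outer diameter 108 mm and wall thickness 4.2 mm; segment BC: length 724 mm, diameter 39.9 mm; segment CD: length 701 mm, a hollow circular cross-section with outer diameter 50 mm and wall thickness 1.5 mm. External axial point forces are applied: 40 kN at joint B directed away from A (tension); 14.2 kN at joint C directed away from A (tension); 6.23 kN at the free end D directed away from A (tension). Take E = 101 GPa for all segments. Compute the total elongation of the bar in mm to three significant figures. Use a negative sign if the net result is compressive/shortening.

0.557 mm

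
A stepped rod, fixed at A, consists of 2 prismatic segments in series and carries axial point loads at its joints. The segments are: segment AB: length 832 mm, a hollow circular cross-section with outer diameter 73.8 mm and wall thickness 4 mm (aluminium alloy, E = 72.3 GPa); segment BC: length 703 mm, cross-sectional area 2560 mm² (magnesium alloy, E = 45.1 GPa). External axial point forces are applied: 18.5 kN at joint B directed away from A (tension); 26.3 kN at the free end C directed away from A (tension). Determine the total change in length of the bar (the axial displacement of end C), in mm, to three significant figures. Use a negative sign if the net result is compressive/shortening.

0.748 mm

Internal axial forces (sectioning from the free end, tension +): N_BC = 26.3 kN, N_AB = 44.8 kN.
A_AB = 877.1 mm².
δ_AB = 44800·832/(877.1·72300) = 0.5878 mm
δ_BC = 26300·703/(2560·45100) = 0.1601 mm
δ = Σδ_i = 0.7479 mm.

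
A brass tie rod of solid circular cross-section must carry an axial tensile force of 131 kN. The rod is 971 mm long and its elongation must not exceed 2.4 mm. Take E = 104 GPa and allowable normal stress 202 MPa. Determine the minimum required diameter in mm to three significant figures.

28.7 mm

Required area A ≥ P/σ_allow = 131000/202 = 648.5 mm².
For a solid circular section, d ≥ √(4A/π) = 28.74 mm.
Elongation limit: A ≥ PL/(Eδ_allow) = 131000·971/(104000·2.4) = 509.6 mm² ⇒ d ≥ 25.47 mm.
The stress limit governs.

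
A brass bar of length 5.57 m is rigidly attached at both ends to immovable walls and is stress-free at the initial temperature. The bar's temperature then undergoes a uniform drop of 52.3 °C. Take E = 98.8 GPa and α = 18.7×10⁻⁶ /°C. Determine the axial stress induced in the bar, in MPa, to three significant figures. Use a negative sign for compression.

96.6 MPa

Free thermal expansion αLΔT = 18.7e-6 · 5570 · -52.3 = -5.448 mm.
The walls impose strain ε = −(-5.448)/5570 = 9.7801e-04; σ = Eε = 98800 · 9.7801e-04 = 96.63 MPa.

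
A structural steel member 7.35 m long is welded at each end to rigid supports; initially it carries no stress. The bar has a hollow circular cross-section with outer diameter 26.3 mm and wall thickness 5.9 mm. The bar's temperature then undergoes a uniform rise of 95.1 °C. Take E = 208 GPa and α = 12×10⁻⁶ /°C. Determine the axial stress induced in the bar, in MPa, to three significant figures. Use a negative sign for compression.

Free thermal expansion αLΔT = 12e-6 · 7350 · 95.1 = 8.388 mm.
The walls impose strain ε = −(8.388)/7350 = -1.1412e-03; σ = Eε = 208000 · -1.1412e-03 = -237.4 MPa.

-237 MPa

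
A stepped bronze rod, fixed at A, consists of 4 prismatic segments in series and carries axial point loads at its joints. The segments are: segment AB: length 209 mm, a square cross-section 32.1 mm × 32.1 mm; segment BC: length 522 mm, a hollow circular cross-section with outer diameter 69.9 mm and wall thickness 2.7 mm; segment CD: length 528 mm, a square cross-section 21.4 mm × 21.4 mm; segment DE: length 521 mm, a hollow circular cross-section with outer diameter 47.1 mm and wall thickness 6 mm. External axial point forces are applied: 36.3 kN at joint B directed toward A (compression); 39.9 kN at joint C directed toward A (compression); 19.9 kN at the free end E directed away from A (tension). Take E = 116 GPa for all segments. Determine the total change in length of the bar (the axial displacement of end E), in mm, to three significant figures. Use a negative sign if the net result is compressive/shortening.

0.0568 mm

Internal axial forces (sectioning from the free end, tension +): N_DE = 19.9 kN, N_CD = 19.9 kN, N_BC = -20 kN, N_AB = -56.3 kN.
A_AB = 1030 mm².
A_BC = 570 mm².
A_CD = 458 mm².
A_DE = 774.7 mm².
δ_AB = -56300·209/(1030·116000) = -0.09844 mm
δ_BC = -20000·522/(570·116000) = -0.1579 mm
δ_CD = 19900·528/(458·116000) = 0.1978 mm
δ_DE = 19900·521/(774.7·116000) = 0.1154 mm
δ = Σδ_i = 0.05682 mm.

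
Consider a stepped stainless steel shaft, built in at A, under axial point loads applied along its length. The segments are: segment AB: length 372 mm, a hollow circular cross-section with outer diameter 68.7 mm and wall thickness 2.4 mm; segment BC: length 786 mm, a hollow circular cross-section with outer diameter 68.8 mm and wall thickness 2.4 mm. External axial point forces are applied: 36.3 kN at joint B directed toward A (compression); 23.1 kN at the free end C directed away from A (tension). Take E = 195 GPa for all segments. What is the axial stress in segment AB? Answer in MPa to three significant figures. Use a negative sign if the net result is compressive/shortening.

-26.4 MPa

Internal axial forces (sectioning from the free end, tension +): N_BC = 23.1 kN, N_AB = -13.2 kN.
A_AB = 499.9 mm².
σ_AB = N_AB/A_AB = -13200/499.9 = -26.41 MPa.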